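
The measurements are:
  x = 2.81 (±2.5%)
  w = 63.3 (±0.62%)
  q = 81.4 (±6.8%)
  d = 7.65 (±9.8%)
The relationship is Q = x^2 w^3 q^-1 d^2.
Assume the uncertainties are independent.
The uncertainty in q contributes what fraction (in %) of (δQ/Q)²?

(δQ/Q)² = (2·δx/x)² + (3·δw/w)² + (-1·δq/q)² + (2·δd/d)²
  x term: (2×0.0250)² = 0.00250
  w term: (3×0.00620)² = 0.000346
  q term: (-1×0.0680)² = 0.00462
  d term: (2×0.0980)² = 0.0384
Total = 0.0459. Share from q = 0.00462/0.0459 = 0.101.

10.1%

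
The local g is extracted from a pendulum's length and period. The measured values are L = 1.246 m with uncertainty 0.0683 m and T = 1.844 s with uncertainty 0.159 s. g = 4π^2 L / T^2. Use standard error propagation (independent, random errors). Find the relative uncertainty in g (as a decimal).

0.181

Each factor contributes (exponent × relative error)² to (δg/g)²:
  (1·δL/L)² = (1×0.0548)² = 0.00300;  (-2·δT/T)² = (-2×0.0862)² = 0.0297
δg/g = √(0.0327) = 0.181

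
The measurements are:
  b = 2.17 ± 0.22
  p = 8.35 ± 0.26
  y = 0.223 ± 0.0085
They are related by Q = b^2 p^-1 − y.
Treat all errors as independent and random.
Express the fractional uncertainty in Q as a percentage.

34.0%

Let w = b^2·p^-1 = 0.564. δw/w = √((2·δb/b)² + (-1·δp/p)²) = √(0.0411 + 0.000970) = 0.205, so δw = 0.116.
Q = w − y: δQ = √(δw² + δy²) = √(0.0134 + 7.23e-05) = 0.116
Q = 0.341, so δQ/Q = 0.116/0.341 = 0.340.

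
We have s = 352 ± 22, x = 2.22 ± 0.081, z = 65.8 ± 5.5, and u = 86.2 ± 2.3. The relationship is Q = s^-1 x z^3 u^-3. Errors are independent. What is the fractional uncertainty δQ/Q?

For a monomial Q ∝ s^-1, x, z^3, u^-3, fractional errors add in quadrature:
  (-1·δs/s)² = (-1×0.0625)² = 0.00391;  (1·δx/x)² = (1×0.0365)² = 0.00133;  (3·δz/z)² = (3×0.0836)² = 0.0629;  (-3·δu/u)² = (-3×0.0267)² = 0.00641
δQ/Q = √(0.0745) = 0.273

0.273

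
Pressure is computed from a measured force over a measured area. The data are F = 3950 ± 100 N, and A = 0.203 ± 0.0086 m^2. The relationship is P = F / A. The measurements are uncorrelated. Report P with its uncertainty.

Relative error in a monomial: (δP/P)² = Σ (nᵢ · δxᵢ/xᵢ)².
  (1·δF/F)² = (1×0.0253)² = 0.000641;  (-1·δA/A)² = (-1×0.0424)² = 0.00179
δP/P = √(0.00244) = 0.0494
P = 19500 Pa, so δP = 0.0494 × 19500 = 960 Pa.

19500 ± 960 Pa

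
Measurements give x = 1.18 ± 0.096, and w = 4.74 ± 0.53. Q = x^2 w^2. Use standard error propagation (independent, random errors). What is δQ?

Relative error in a monomial: (δQ/Q)² = Σ (nᵢ · δxᵢ/xᵢ)².
  (2·δx/x)² = (2×0.0814)² = 0.0265;  (2·δw/w)² = (2×0.112)² = 0.0500
δQ/Q = √(0.0765) = 0.277
Q = 31.3, so δQ = 0.277 × 31.3 = 8.65.

8.65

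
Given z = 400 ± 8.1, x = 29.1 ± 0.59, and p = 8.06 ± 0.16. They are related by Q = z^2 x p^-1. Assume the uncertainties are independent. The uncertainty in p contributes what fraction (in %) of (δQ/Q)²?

16.1%

(δQ/Q)² = (2·δz/z)² + (1·δx/x)² + (-1·δp/p)²
  z term: (2×0.0203)² = 0.00164
  x term: (1×0.0203)² = 0.000411
  p term: (-1×0.0199)² = 0.000394
Total = 0.00245. Share from p = 0.000394/0.00245 = 0.161.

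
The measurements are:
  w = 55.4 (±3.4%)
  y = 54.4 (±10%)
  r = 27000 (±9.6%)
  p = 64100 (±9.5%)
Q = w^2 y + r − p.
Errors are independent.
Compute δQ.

21200

Let h = w^2·y = 1.67e+05. δh/h = √((2·δw/w)² + (1·δy/y)²) = √(0.00462 + 0.0100) = 0.121, so δh = 20200.
Q = h + r − p: δQ = √(δh² + δr² + δp²) = √(4.08e+08 + 6.72e+06 + 3.71e+07) = 21200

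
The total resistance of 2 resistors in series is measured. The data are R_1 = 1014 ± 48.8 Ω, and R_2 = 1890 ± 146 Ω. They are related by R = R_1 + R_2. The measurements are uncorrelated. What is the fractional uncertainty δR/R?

0.0530

R is a linear combination, so absolute uncertainties add in quadrature:
  (δR_1)² = 2380;  (δR_2)² = 21300
δR = √(23700) = 154 Ω
R = 2904 Ω, so δR/R = 154/2904 = 0.0530.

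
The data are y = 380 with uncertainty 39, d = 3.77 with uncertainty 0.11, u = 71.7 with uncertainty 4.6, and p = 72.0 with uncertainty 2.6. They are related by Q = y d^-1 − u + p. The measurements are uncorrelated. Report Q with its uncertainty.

101 ± 12.0

Let w = y·d^-1 = 101. δw/w = √((1·δy/y)² + (-1·δd/d)²) = √(0.0105 + 0.000851) = 0.107, so δw = 10.8.
Q = w − u + p: δQ = √(δw² + δu² + δp²) = √(116 + 21.2 + 6.76) = 12.0
Q = 101.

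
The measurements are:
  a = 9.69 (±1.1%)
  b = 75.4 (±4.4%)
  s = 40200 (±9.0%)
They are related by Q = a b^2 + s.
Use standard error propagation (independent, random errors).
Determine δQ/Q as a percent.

6.38%

Let p = a·b^2 = 55100. δp/p = √((1·δa/a)² + (2·δb/b)²) = √(0.000121 + 0.00774) = 0.0887, so δp = 4890.
Q = p + s: δQ = √(δp² + δs²) = √(2.39e+07 + 1.31e+07) = 6080
Q = 95300, so δQ/Q = 6080/95300 = 0.0638.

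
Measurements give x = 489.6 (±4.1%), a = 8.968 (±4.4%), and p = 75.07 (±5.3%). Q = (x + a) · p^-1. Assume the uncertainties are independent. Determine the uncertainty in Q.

Let u = x + a = 498.6. δu = √(δx² + δa²) = √(403 + 0.156) = 20.1, so δu/u = 0.0403.
Q is then a monomial in u, p:
δQ/Q = √((δu/u)² + (-1·δp/p)²) = √(0.00162 + 0.00281) = 0.0666
Q = 6.641, so δQ = 0.0666 × 6.641 = 0.442.

0.442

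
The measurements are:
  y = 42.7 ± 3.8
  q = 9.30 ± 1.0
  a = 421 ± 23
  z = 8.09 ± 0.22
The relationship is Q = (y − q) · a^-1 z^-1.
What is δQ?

Let u = y − q = 33.4. δu = √(δy² + δq²) = √(14.4 + 1.00) = 3.93, so δu/u = 0.118.
Q is then a monomial in u, a, z:
δQ/Q = √((δu/u)² + (-1·δa/a)² + (-1·δz/z)²) = √(0.0138 + 0.00298 + 0.000740) = 0.133
Q = 0.00981, so δQ = 0.133 × 0.00981 = 0.00130.

0.00130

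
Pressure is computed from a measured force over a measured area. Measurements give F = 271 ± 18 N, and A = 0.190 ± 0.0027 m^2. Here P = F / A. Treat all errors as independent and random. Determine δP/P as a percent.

Since P is a product/quotient, work with relative uncertainties:
  (1·δF/F)² = (1×0.0664)² = 0.00441;  (-1·δA/A)² = (-1×0.0142)² = 0.000202
δP/P = √(0.00461) = 0.0679

6.79%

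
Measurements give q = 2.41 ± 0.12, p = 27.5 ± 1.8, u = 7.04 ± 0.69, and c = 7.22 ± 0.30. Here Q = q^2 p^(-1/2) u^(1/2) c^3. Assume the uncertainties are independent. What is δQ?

188

For a monomial Q ∝ q^2, p^(-1/2), u^(1/2), c^3, fractional errors add in quadrature:
  (2·δq/q)² = (2×0.0498)² = 0.00992;  (−½·δp/p)² = (-0.5×0.0655)² = 0.00107;  (½·δu/u)² = (0.5×0.0980)² = 0.00240;  (3·δc/c)² = (3×0.0416)² = 0.0155
δQ/Q = √(0.0289) = 0.170
Q = 1110, so δQ = 0.170 × 1110 = 188.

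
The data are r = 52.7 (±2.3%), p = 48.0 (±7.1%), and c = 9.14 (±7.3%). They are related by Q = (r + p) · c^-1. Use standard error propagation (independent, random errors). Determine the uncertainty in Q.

0.896

Let u = r + p = 101. δu = √(δr² + δp²) = √(1.47 + 11.6) = 3.62, so δu/u = 0.0359.
Q is then a monomial in u, c:
δQ/Q = √((δu/u)² + (-1·δc/c)²) = √(0.00129 + 0.00533) = 0.0814
Q = 11.0, so δQ = 0.0814 × 11.0 = 0.896.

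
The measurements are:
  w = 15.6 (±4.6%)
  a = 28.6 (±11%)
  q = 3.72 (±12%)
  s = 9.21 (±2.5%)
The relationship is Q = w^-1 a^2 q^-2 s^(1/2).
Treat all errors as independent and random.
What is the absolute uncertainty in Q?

3.78

Products/powers → add relative errors in quadrature, weighted by exponent:
  (-1·δw/w)² = (-1×0.0460)² = 0.00212;  (2·δa/a)² = (2×0.110)² = 0.0484;  (-2·δq/q)² = (-2×0.120)² = 0.0576;  (½·δs/s)² = (0.5×0.0250)² = 0.000156
δQ/Q = √(0.108) = 0.329
Q = 11.5, so δQ = 0.329 × 11.5 = 3.78.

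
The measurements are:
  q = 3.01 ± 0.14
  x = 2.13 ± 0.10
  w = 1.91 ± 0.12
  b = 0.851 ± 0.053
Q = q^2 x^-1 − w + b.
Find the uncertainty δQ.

Let p = q^2·x^-1 = 4.25. δp/p = √((2·δq/q)² + (-1·δx/x)²) = √(0.00865 + 0.00220) = 0.104, so δp = 0.443.
Q = p − w + b: δQ = √(δp² + δw² + δb²) = √(0.196 + 0.0144 + 0.00281) = 0.462

0.462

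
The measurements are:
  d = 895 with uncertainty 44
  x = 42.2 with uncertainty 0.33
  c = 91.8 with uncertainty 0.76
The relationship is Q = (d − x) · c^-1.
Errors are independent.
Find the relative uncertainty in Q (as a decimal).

0.0523

Let u = d − x = 853. δu = √(δd² + δx²) = √(1940 + 0.109) = 44.0, so δu/u = 0.0516.
Q is then a monomial in u, c:
δQ/Q = √((δu/u)² + (-1·δc/c)²) = √(0.00266 + 6.85e-05) = 0.0523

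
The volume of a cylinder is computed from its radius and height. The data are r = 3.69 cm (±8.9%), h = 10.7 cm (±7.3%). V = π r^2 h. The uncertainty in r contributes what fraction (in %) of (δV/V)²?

85.6%

(δV/V)² = (2·δr/r)² + (1·δh/h)²
  r term: (2×0.0890)² = 0.0317
  h term: (1×0.0730)² = 0.00533
Total = 0.0370. Share from r = 0.0317/0.0370 = 0.856.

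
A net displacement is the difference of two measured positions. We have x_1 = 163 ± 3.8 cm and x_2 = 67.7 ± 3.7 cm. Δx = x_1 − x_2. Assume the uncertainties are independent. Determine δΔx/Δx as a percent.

5.57%

For a sum/difference, combine absolute errors in quadrature:
  (δx_1)² = 14.4;  (δx_2)² = 13.7
δΔx = √(28.1) = 5.30 cm
Δx = 95.3 cm, so δΔx/Δx = 5.30/95.3 = 0.0557.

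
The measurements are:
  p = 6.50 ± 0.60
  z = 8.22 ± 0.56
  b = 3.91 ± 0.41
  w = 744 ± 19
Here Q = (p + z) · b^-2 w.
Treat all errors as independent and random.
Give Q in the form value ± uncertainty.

Let u = p + z = 14.7. δu = √(δp² + δz²) = √(0.360 + 0.314) = 0.821, so δu/u = 0.0558.
Q is then a monomial in u, b, w:
δQ/Q = √((δu/u)² + (-2·δb/b)² + (1·δw/w)²) = √(0.00311 + 0.0440 + 0.000652) = 0.219
Q = 716, so δQ = 0.219 × 716 = 157.

716 ± 157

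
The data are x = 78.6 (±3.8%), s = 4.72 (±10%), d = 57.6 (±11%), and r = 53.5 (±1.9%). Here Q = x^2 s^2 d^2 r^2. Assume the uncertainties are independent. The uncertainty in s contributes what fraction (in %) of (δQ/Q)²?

41.8%

(δQ/Q)² = (2·δx/x)² + (2·δs/s)² + (2·δd/d)² + (2·δr/r)²
  x term: (2×0.0380)² = 0.00578
  s term: (2×0.100)² = 0.0400
  d term: (2×0.110)² = 0.0484
  r term: (2×0.0190)² = 0.00144
Total = 0.0956. Share from s = 0.0400/0.0956 = 0.418.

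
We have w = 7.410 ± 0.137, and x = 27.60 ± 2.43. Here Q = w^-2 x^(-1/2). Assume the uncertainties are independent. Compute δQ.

Since Q is a product/quotient, work with relative uncertainties:
  (-2·δw/w)² = (-2×0.0185)² = 0.00137;  (−½·δx/x)² = (-0.5×0.0880)² = 0.00194
δQ/Q = √(0.00331) = 0.0575
Q = 0.003467, so δQ = 0.0575 × 0.003467 = 0.000199.

0.000199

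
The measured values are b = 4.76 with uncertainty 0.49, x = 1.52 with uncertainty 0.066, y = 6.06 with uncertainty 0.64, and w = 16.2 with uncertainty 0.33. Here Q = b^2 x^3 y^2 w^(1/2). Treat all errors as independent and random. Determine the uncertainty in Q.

3790

Q is a product of powers, so relative uncertainties combine in quadrature:
  (2·δb/b)² = (2×0.103)² = 0.0424;  (3·δx/x)² = (3×0.0434)² = 0.0170;  (2·δy/y)² = (2×0.106)² = 0.0446;  (½·δw/w)² = (0.5×0.0204)² = 0.000104
δQ/Q = √(0.104) = 0.323
Q = 11800, so δQ = 0.323 × 11800 = 3790.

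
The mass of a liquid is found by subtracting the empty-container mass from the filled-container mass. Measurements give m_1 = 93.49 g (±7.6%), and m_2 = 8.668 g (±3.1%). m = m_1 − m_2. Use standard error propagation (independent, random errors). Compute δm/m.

0.0838

Sums and differences: (δm)² = Σ (cᵢ δxᵢ)².
  (δm_1)² = 50.5;  (δm_2)² = 0.0722
δm = √(50.6) = 7.11 g
m = 84.82 g, so δm/m = 7.11/84.82 = 0.0838.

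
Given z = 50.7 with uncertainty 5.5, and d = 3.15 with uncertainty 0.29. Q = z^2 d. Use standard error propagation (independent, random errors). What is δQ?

Products/powers → add relative errors in quadrature, weighted by exponent:
  (2·δz/z)² = (2×0.108)² = 0.0471;  (1·δd/d)² = (1×0.0921)² = 0.00848
δQ/Q = √(0.0555) = 0.236
Q = 8100, so δQ = 0.236 × 8100 = 1910.

1910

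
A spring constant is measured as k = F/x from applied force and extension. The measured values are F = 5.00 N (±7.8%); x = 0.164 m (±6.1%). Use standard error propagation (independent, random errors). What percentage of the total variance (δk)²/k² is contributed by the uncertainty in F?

62.0%

(δk/k)² = (1·δF/F)² + (-1·δx/x)²
  F term: (1×0.0780)² = 0.00608
  x term: (-1×0.0610)² = 0.00372
Total = 0.00980. Share from F = 0.00608/0.00980 = 0.620.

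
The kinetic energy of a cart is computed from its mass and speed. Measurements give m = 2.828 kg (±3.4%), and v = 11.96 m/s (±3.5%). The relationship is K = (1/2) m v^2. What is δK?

15.7 J

Since K is a product/quotient, work with relative uncertainties:
  (1·δm/m)² = (1×0.0340)² = 0.00116;  (2·δv/v)² = (2×0.0350)² = 0.00490
δK/K = √(0.00606) = 0.0778
K = 202.3 J, so δK = 0.0778 × 202.3 = 15.7 J.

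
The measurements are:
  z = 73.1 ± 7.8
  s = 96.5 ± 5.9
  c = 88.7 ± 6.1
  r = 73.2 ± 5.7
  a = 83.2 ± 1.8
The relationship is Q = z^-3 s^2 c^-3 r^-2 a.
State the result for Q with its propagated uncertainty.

(5.30 ± 2.28) × 10^-10

For a monomial Q ∝ z^-3, s^2, c^-3, r^-2, a, fractional errors add in quadrature:
  (-3·δz/z)² = (-3×0.107)² = 0.102;  (2·δs/s)² = (2×0.0611)² = 0.0150;  (-3·δc/c)² = (-3×0.0688)² = 0.0426;  (-2·δr/r)² = (-2×0.0779)² = 0.0243;  (1·δa/a)² = (1×0.0216)² = 0.000468
δQ/Q = √(0.185) = 0.430
Q = 5.3e-10, so δQ = 0.430 × 5.3e-10 = 2.28e-10.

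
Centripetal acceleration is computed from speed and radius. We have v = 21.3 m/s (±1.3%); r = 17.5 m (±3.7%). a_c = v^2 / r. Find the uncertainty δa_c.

1.17 m/s^2

Relative error in a monomial: (δa_c/a_c)² = Σ (nᵢ · δxᵢ/xᵢ)².
  (2·δv/v)² = (2×0.0130)² = 0.000676;  (-1·δr/r)² = (-1×0.0370)² = 0.00137
δa_c/a_c = √(0.00205) = 0.0452
a_c = 25.9 m/s^2, so δa_c = 0.0452 × 25.9 = 1.17 m/s^2.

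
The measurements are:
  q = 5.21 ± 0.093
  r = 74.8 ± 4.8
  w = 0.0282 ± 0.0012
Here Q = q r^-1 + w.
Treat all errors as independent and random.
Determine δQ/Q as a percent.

Let p = q·r^-1 = 0.0697. δp/p = √((1·δq/q)² + (-1·δr/r)²) = √(0.000319 + 0.00412) = 0.0666, so δp = 0.00464.
Q = p + w: δQ = √(δp² + δw²) = √(2.15e-05 + 1.44e-06) = 0.00479
Q = 0.0979, so δQ/Q = 0.00479/0.0979 = 0.0490.

4.90%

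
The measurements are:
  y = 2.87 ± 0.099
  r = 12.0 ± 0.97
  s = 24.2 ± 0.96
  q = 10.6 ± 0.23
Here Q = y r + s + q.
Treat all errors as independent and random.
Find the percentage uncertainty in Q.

4.60%

Let p = y·r = 34.4. δp/p = √((1·δy/y)² + (1·δr/r)²) = √(0.00119 + 0.00653) = 0.0879, so δp = 3.03.
Q = p + s + q: δQ = √(δp² + δs² + δq²) = √(9.16 + 0.922 + 0.0529) = 3.18
Q = 69.2, so δQ/Q = 3.18/69.2 = 0.0460.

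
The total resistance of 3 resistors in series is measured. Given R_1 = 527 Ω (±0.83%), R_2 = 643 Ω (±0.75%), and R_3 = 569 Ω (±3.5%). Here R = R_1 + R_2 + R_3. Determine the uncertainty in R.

Sums and differences: (δR)² = Σ (cᵢ δxᵢ)².
  (δR_1)² = 19.1;  (δR_2)² = 23.3;  (δR_3)² = 397
δR = √(439) = 21.0 Ω

21.0 Ω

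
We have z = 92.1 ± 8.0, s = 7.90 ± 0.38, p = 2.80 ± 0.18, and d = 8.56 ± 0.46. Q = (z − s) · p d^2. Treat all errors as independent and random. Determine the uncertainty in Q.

2720

Let u = z − s = 84.2. δu = √(δz² + δs²) = √(64.0 + 0.144) = 8.01, so δu/u = 0.0951.
Q is then a monomial in u, p, d:
δQ/Q = √((δu/u)² + (1·δp/p)² + (2·δd/d)²) = √(0.00905 + 0.00413 + 0.0116) = 0.157
Q = 17300, so δQ = 0.157 × 17300 = 2720.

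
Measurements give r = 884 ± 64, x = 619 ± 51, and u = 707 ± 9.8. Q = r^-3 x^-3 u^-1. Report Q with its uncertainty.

Products/powers → add relative errors in quadrature, weighted by exponent:
  (-3·δr/r)² = (-3×0.0724)² = 0.0472;  (-3·δx/x)² = (-3×0.0824)² = 0.0611;  (-1·δu/u)² = (-1×0.0139)² = 0.000192
δQ/Q = √(0.108) = 0.329
Q = 8.63e-21, so δQ = 0.329 × 8.63e-21 = 2.84e-21.

(8.63 ± 2.84) × 10^-21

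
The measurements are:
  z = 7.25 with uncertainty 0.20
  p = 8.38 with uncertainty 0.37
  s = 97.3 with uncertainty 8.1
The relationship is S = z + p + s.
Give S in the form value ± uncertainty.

113 ± 8.11

Absolute uncertainties add in quadrature for a linear combination:
  (δz)² = 0.0400;  (δp)² = 0.137;  (δs)² = 65.6
δS = √(65.8) = 8.11
S = 113.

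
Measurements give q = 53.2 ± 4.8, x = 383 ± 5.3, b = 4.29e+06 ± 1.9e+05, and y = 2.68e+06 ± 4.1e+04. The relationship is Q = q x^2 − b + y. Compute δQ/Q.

Let p = q·x^2 = 7.8e+06. δp/p = √((1·δq/q)² + (2·δx/x)²) = √(0.00814 + 0.000766) = 0.0944, so δp = 7.36e+05.
Q = p − b + y: δQ = √(δp² + δb² + δy²) = √(5.42e+11 + 3.61e+10 + 1.68e+09) = 7.62e+05
Q = 6.19e+06, so δQ/Q = 7.62e+05/6.19e+06 = 0.123.

0.123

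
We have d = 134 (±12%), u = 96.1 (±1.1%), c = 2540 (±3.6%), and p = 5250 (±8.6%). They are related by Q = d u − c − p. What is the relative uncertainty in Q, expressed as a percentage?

31.8%

Let w = d·u = 12900. δw/w = √((1·δd/d)² + (1·δu/u)²) = √(0.0144 + 0.000121) = 0.121, so δw = 1550.
Q = w − c − p: δQ = √(δw² + δc² + δp²) = √(2.41e+06 + 8360 + 2.04e+05) = 1620
Q = 5090, so δQ/Q = 1620/5090 = 0.318.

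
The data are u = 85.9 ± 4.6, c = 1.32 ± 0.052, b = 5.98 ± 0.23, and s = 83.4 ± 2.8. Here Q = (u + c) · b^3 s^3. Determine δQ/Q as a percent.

Let w = u + c = 87.2. δw = √(δu² + δc²) = √(21.2 + 0.00270) = 4.60, so δw/w = 0.0527.
Q is then a monomial in w, b, s:
δQ/Q = √((δw/w)² + (3·δb/b)² + (3·δs/s)²) = √(0.00278 + 0.0133 + 0.0101) = 0.162

16.2%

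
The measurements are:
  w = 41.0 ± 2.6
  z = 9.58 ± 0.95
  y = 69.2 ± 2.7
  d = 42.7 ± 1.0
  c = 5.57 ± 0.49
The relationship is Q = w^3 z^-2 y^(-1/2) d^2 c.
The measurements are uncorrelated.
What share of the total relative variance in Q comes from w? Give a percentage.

42.2%

(δQ/Q)² = (3·δw/w)² + (-2·δz/z)² + (−½·δy/y)² + (2·δd/d)² + (1·δc/c)²
  w term: (3×0.0634)² = 0.0362
  z term: (-2×0.0992)² = 0.0393
  y term: (-0.5×0.0390)² = 0.000381
  d term: (2×0.0234)² = 0.00219
  c term: (1×0.0880)² = 0.00774
Total = 0.0858. Share from w = 0.0362/0.0858 = 0.422.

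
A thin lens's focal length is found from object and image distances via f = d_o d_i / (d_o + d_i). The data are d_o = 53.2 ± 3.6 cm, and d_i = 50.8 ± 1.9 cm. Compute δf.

∂f/∂d_o = (d_i/(d_o+d_i))² = 0.239;  ∂f/∂d_i = (d_o/(d_o+d_i))² = 0.262
δf = √((∂f/∂d_o · δd_o)² + (∂f/∂d_i · δd_i)²) = √(0.738 + 0.247) = 0.992 cm

0.992 cm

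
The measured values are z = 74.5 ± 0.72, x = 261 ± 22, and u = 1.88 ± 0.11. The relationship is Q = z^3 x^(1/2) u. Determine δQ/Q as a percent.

7.77%

Since Q is a product/quotient, work with relative uncertainties:
  (3·δz/z)² = (3×0.00966)² = 0.000841;  (½·δx/x)² = (0.5×0.0843)² = 0.00178;  (1·δu/u)² = (1×0.0585)² = 0.00342
δQ/Q = √(0.00604) = 0.0777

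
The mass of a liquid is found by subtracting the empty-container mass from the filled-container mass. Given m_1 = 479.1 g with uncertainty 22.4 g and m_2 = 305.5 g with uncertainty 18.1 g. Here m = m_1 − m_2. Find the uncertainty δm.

Each term contributes (cᵢ δxᵢ)² to (δm)²:
  (δm_1)² = 502;  (δm_2)² = 328
δm = √(829) = 28.8 g

28.8 g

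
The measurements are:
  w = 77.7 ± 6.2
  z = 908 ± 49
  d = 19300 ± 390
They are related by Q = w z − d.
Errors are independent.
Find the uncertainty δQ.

Let p = w·z = 70600. δp/p = √((1·δw/w)² + (1·δz/z)²) = √(0.00637 + 0.00291) = 0.0963, so δp = 6800.
Q = p − d: δQ = √(δp² + δd²) = √(4.62e+07 + 1.52e+05) = 6810

6810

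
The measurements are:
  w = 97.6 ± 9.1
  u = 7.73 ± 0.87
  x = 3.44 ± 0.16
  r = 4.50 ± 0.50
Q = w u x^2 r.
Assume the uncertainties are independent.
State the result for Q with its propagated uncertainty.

Q is a product of powers, so relative uncertainties combine in quadrature:
  (1·δw/w)² = (1×0.0932)² = 0.00869;  (1·δu/u)² = (1×0.113)² = 0.0127;  (2·δx/x)² = (2×0.0465)² = 0.00865;  (1·δr/r)² = (1×0.111)² = 0.0123
δQ/Q = √(0.0424) = 0.206
Q = 40200, so δQ = 0.206 × 40200 = 8270.

40200 ± 8270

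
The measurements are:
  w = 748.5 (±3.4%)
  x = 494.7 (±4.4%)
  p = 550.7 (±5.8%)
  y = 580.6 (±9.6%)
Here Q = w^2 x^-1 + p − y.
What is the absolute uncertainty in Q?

112

Let h = w^2·x^-1 = 1133. δh/h = √((2·δw/w)² + (-1·δx/x)²) = √(0.00462 + 0.00194) = 0.0810, so δh = 91.7.
Q = h + p − y: δQ = √(δh² + δp² + δy²) = √(8410 + 1020 + 3110) = 112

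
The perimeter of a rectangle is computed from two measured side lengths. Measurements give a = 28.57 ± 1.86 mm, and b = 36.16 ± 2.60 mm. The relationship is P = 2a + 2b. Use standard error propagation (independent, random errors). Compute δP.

For a sum/difference, combine absolute errors in quadrature:
  (2·δa)² = 13.8;  (2·δb)² = 27.0
δP = √(40.9) = 6.39 mm

6.39 mm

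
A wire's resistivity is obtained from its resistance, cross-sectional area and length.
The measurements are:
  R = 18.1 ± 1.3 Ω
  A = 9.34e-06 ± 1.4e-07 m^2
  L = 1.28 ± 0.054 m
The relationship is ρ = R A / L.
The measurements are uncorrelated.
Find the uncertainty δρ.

1.12e-05 Ω·m

ρ is a product of powers, so relative uncertainties combine in quadrature:
  (1·δR/R)² = (1×0.0718)² = 0.00516;  (1·δA/A)² = (1×0.0150)² = 0.000225;  (-1·δL/L)² = (-1×0.0422)² = 0.00178
δρ/ρ = √(0.00716) = 0.0846
ρ = 0.000132 Ω·m, so δρ = 0.0846 × 0.000132 = 1.12e-05 Ω·m.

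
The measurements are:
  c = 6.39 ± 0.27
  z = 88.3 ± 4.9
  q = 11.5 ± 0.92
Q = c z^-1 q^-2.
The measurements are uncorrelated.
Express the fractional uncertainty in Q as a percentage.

17.5%

Since Q is a product/quotient, work with relative uncertainties:
  (1·δc/c)² = (1×0.0423)² = 0.00179;  (-1·δz/z)² = (-1×0.0555)² = 0.00308;  (-2·δq/q)² = (-2×0.0800)² = 0.0256
δQ/Q = √(0.0305) = 0.175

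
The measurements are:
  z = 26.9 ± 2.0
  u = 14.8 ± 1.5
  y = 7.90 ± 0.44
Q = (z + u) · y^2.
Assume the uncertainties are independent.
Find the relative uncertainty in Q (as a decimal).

Let w = z + u = 41.7. δw = √(δz² + δu²) = √(4.00 + 2.25) = 2.50, so δw/w = 0.0600.
Q is then a monomial in w, y:
δQ/Q = √((δw/w)² + (2·δy/y)²) = √(0.00359 + 0.0124) = 0.127

0.127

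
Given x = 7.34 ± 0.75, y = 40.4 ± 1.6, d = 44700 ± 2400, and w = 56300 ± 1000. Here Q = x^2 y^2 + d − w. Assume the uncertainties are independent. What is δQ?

Let p = x^2·y^2 = 87900. δp/p = √((2·δx/x)² + (2·δy/y)²) = √(0.0418 + 0.00627) = 0.219, so δp = 19300.
Q = p + d − w: δQ = √(δp² + δd² + δw²) = √(3.71e+08 + 5.76e+06 + 1e+06) = 19400

19400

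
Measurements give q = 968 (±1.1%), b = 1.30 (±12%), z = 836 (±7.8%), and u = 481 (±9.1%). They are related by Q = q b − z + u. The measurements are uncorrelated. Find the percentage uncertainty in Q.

Let p = q·b = 1260. δp/p = √((1·δq/q)² + (1·δb/b)²) = √(0.000121 + 0.0144) = 0.121, so δp = 152.
Q = p − z + u: δQ = √(δp² + δz² + δu²) = √(23000 + 4250 + 1920) = 171
Q = 903, so δQ/Q = 171/903 = 0.189.

18.9%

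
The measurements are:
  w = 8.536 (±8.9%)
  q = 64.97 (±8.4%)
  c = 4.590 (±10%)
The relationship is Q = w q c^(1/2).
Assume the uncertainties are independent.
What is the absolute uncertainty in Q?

Relative error in a monomial: (δQ/Q)² = Σ (nᵢ · δxᵢ/xᵢ)².
  (1·δw/w)² = (1×0.0890)² = 0.00792;  (1·δq/q)² = (1×0.0840)² = 0.00706;  (½·δc/c)² = (0.5×0.100)² = 0.00250
δQ/Q = √(0.0175) = 0.132
Q = 1188, so δQ = 0.132 × 1188 = 157.

157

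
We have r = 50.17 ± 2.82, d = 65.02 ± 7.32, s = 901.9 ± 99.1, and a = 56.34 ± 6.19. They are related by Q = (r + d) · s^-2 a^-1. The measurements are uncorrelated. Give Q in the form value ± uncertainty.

Let u = r + d = 115.2. δu = √(δr² + δd²) = √(7.95 + 53.6) = 7.84, so δu/u = 0.0681.
Q is then a monomial in u, s, a:
δQ/Q = √((δu/u)² + (-2·δs/s)² + (-1·δa/a)²) = √(0.00464 + 0.0483 + 0.0121) = 0.255
Q = 2.514e-06, so δQ = 0.255 × 2.514e-06 = 6.41e-07.

(2.514 ± 0.641) × 10^-6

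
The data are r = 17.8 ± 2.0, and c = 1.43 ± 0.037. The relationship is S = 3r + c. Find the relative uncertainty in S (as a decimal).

Sums and differences: (δS)² = Σ (cᵢ δxᵢ)².
  (3·δr)² = 36.0;  (δc)² = 0.00137
δS = √(36.0) = 6.00
S = 54.8, so δS/S = 6.00/54.8 = 0.109.

0.109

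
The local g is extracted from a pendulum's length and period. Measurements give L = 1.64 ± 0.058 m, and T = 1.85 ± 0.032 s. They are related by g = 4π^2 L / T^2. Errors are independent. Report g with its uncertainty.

Each factor contributes (exponent × relative error)² to (δg/g)²:
  (1·δL/L)² = (1×0.0354)² = 0.00125;  (-2·δT/T)² = (-2×0.0173)² = 0.00120
δg/g = √(0.00245) = 0.0495
g = 18.9 m/s^2, so δg = 0.0495 × 18.9 = 0.936 m/s^2.

18.9 ± 0.936 m/s^2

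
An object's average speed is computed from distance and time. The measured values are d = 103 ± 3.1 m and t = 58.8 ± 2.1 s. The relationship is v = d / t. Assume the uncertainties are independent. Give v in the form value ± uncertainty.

Since v is a product/quotient, work with relative uncertainties:
  (1·δd/d)² = (1×0.0301)² = 0.000906;  (-1·δt/t)² = (-1×0.0357)² = 0.00128
δv/v = √(0.00218) = 0.0467
v = 1.75 m/s, so δv = 0.0467 × 1.75 = 0.0818 m/s.

1.75 ± 0.0818 m/s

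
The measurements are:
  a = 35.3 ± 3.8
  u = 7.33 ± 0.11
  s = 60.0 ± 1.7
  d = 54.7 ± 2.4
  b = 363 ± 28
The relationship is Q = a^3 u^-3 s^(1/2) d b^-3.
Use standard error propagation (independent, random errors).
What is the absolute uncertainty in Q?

0.000398

For a monomial Q ∝ a^3, u^-3, s^(1/2), d, b^-3, fractional errors add in quadrature:
  (3·δa/a)² = (3×0.108)² = 0.104;  (-3·δu/u)² = (-3×0.0150)² = 0.00203;  (½·δs/s)² = (0.5×0.0283)² = 0.000201;  (1·δd/d)² = (1×0.0439)² = 0.00193;  (-3·δb/b)² = (-3×0.0771)² = 0.0535
δQ/Q = √(0.162) = 0.402
Q = 0.000989, so δQ = 0.402 × 0.000989 = 0.000398.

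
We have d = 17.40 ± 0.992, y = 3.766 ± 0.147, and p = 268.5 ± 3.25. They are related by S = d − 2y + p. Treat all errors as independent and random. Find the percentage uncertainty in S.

1.23%

Absolute uncertainties add in quadrature for a linear combination:
  (δd)² = 0.984;  (2·δy)² = 0.0864;  (δp)² = 10.6
δS = √(11.6) = 3.41
S = 278.4, so δS/S = 3.41/278.4 = 0.0123.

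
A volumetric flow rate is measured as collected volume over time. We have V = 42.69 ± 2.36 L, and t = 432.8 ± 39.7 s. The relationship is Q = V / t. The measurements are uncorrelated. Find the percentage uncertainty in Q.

Relative error in a monomial: (δQ/Q)² = Σ (nᵢ · δxᵢ/xᵢ)².
  (1·δV/V)² = (1×0.0553)² = 0.00306;  (-1·δt/t)² = (-1×0.0917)² = 0.00841
δQ/Q = √(0.0115) = 0.107

10.7%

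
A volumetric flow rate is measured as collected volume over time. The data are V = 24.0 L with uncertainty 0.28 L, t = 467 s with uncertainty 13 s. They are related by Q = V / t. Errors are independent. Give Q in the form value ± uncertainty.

0.0514 ± 0.00155 L/s

Since Q is a product/quotient, work with relative uncertainties:
  (1·δV/V)² = (1×0.0117)² = 0.000136;  (-1·δt/t)² = (-1×0.0278)² = 0.000775
δQ/Q = √(0.000911) = 0.0302
Q = 0.0514 L/s, so δQ = 0.0302 × 0.0514 = 0.00155 L/s.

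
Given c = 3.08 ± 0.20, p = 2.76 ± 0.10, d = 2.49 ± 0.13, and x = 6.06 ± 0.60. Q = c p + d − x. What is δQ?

0.881

Let w = c·p = 8.50. δw/w = √((1·δc/c)² + (1·δp/p)²) = √(0.00422 + 0.00131) = 0.0744, so δw = 0.632.
Q = w + d − x: δQ = √(δw² + δd² + δx²) = √(0.400 + 0.0169 + 0.360) = 0.881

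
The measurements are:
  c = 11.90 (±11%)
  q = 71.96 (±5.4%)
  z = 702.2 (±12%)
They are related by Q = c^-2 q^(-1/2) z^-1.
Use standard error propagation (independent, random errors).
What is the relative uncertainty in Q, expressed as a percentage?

For a monomial Q ∝ c^-2, q^(-1/2), z^-1, fractional errors add in quadrature:
  (-2·δc/c)² = (-2×0.110)² = 0.0484;  (−½·δq/q)² = (-0.5×0.0540)² = 0.000729;  (-1·δz/z)² = (-1×0.120)² = 0.0144
δQ/Q = √(0.0635) = 0.252

25.2%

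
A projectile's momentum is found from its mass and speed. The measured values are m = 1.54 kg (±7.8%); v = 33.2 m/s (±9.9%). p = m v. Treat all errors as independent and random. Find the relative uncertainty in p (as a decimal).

0.126

Each factor contributes (exponent × relative error)² to (δp/p)²:
  (1·δm/m)² = (1×0.0780)² = 0.00608;  (1·δv/v)² = (1×0.0990)² = 0.00980
δp/p = √(0.0159) = 0.126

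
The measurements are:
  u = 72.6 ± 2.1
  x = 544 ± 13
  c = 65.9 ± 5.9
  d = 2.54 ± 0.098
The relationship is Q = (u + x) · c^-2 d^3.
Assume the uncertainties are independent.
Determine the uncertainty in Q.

Let w = u + x = 617. δw = √(δu² + δx²) = √(4.41 + 169) = 13.2, so δw/w = 0.0214.
Q is then a monomial in w, c, d:
δQ/Q = √((δw/w)² + (-2·δc/c)² + (3·δd/d)²) = √(0.000456 + 0.0321 + 0.0134) = 0.214
Q = 2.33, so δQ = 0.214 × 2.33 = 0.499.

0.499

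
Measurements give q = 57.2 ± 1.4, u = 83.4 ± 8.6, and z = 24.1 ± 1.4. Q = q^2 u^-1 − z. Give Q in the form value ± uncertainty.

Let p = q^2·u^-1 = 39.2. δp/p = √((2·δq/q)² + (-1·δu/u)²) = √(0.00240 + 0.0106) = 0.114, so δp = 4.48.
Q = p − z: δQ = √(δp² + δz²) = √(20.1 + 1.96) = 4.69
Q = 15.1.

15.1 ± 4.69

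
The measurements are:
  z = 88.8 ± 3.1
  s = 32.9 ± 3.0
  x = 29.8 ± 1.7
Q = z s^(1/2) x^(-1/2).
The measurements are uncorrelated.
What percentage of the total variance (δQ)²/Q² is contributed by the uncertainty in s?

(δQ/Q)² = (1·δz/z)² + (½·δs/s)² + (−½·δx/x)²
  z term: (1×0.0349)² = 0.00122
  s term: (0.5×0.0912)² = 0.00208
  x term: (-0.5×0.0570)² = 0.000814
Total = 0.00411. Share from s = 0.00208/0.00411 = 0.506.

50.6%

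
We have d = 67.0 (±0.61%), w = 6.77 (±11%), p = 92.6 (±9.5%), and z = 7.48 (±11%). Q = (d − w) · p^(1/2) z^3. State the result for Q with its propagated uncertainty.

Let u = d − w = 60.2. δu = √(δd² + δw²) = √(0.167 + 0.555) = 0.849, so δu/u = 0.0141.
Q is then a monomial in u, p, z:
δQ/Q = √((δu/u)² + (½·δp/p)² + (3·δz/z)²) = √(0.000199 + 0.00226 + 0.109) = 0.334
Q = 2.43e+05, so δQ = 0.334 × 2.43e+05 = 80900.

(2.43 ± 0.809) × 10^5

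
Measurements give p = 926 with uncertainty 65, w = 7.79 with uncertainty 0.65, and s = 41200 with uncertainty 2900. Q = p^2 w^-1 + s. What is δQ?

18200

Let h = p^2·w^-1 = 1.1e+05. δh/h = √((2·δp/p)² + (-1·δw/w)²) = √(0.0197 + 0.00696) = 0.163, so δh = 18000.
Q = h + s: δQ = √(δh² + δs²) = √(3.23e+08 + 8.41e+06) = 18200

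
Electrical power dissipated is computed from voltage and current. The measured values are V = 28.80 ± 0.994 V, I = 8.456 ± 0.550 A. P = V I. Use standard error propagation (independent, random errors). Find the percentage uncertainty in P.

7.36%

Since P is a product/quotient, work with relative uncertainties:
  (1·δV/V)² = (1×0.0345)² = 0.00119;  (1·δI/I)² = (1×0.0650)² = 0.00423
δP/P = √(0.00542) = 0.0736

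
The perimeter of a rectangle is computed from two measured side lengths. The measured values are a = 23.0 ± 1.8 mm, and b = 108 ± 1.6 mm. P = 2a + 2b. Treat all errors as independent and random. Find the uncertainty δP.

For a sum/difference, combine absolute errors in quadrature:
  (2·δa)² = 13.0;  (2·δb)² = 10.2
δP = √(23.2) = 4.82 mm

4.82 mm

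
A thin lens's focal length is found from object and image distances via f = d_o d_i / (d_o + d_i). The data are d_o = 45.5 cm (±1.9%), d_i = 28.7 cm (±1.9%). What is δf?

0.242 cm

∂f/∂d_o = (d_i/(d_o+d_i))² = 0.150;  ∂f/∂d_i = (d_o/(d_o+d_i))² = 0.376
δf = √((∂f/∂d_o · δd_o)² + (∂f/∂d_i · δd_i)²) = √(0.0167 + 0.0420) = 0.242 cm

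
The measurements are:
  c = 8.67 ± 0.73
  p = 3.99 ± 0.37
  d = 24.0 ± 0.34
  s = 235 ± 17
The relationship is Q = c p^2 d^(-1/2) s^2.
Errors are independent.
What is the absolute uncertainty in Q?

Each factor contributes (exponent × relative error)² to (δQ/Q)²:
  (1·δc/c)² = (1×0.0842)² = 0.00709;  (2·δp/p)² = (2×0.0927)² = 0.0344;  (−½·δd/d)² = (-0.5×0.0142)² = 5.02e-05;  (2·δs/s)² = (2×0.0723)² = 0.0209
δQ/Q = √(0.0625) = 0.250
Q = 1.56e+06, so δQ = 0.250 × 1.56e+06 = 3.89e+05.

3.89e+05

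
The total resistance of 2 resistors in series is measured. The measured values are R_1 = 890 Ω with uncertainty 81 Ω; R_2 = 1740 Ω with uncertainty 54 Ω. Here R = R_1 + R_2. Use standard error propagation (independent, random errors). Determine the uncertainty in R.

97.3 Ω

Sums and differences: (δR)² = Σ (cᵢ δxᵢ)².
  (δR_1)² = 6560;  (δR_2)² = 2920
δR = √(9480) = 97.3 Ω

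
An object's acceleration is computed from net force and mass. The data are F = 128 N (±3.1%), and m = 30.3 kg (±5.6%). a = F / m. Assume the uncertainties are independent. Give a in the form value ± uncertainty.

4.22 ± 0.270 m/s^2

Products/powers → add relative errors in quadrature, weighted by exponent:
  (1·δF/F)² = (1×0.0310)² = 0.000961;  (-1·δm/m)² = (-1×0.0560)² = 0.00314
δa/a = √(0.00410) = 0.0640
a = 4.22 m/s^2, so δa = 0.0640 × 4.22 = 0.270 m/s^2.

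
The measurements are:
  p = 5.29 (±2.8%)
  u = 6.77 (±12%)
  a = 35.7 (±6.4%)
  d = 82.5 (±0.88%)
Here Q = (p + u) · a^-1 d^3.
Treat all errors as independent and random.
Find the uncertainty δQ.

Let w = p + u = 12.1. δw = √(δp² + δu²) = √(0.0219 + 0.660) = 0.826, so δw/w = 0.0685.
Q is then a monomial in w, a, d:
δQ/Q = √((δw/w)² + (-1·δa/a)² + (3·δd/d)²) = √(0.00469 + 0.00410 + 0.000697) = 0.0974
Q = 1.9e+05, so δQ = 0.0974 × 1.9e+05 = 18500.

18500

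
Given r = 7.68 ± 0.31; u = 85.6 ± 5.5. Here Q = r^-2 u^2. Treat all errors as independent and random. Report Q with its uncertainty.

Q is a product of powers, so relative uncertainties combine in quadrature:
  (-2·δr/r)² = (-2×0.0404)² = 0.00652;  (2·δu/u)² = (2×0.0643)² = 0.0165
δQ/Q = √(0.0230) = 0.152
Q = 124, so δQ = 0.152 × 124 = 18.9.

124 ± 18.9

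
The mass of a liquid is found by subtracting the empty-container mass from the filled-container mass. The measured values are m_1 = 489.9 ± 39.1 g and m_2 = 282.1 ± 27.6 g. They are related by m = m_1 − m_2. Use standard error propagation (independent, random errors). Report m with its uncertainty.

207.8 ± 47.9 g

m is a linear combination, so absolute uncertainties add in quadrature:
  (δm_1)² = 1530;  (δm_2)² = 762
δm = √(2290) = 47.9 g
m = 207.8 g.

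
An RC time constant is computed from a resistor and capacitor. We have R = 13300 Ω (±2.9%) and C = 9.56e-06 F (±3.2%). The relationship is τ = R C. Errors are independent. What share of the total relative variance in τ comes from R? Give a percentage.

45.1%

(δτ/τ)² = (1·δR/R)² + (1·δC/C)²
  R term: (1×0.0290)² = 0.000841
  C term: (1×0.0320)² = 0.00102
Total = 0.00186. Share from R = 0.000841/0.00186 = 0.451.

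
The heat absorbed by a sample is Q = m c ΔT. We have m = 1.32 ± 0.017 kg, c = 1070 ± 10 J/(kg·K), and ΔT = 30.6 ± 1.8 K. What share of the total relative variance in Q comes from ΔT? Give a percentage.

(δQ/Q)² = (1·δm/m)² + (1·δc/c)² + (1·δΔT/ΔT)²
  m term: (1×0.0129)² = 0.000166
  c term: (1×0.00935)² = 8.73e-05
  ΔT term: (1×0.0588)² = 0.00346
Total = 0.00371. Share from ΔT = 0.00346/0.00371 = 0.932.

93.2%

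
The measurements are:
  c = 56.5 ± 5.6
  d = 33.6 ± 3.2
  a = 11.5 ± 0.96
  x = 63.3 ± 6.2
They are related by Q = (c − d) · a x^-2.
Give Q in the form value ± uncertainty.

0.0657 ± 0.0232

Let u = c − d = 22.9. δu = √(δc² + δd²) = √(31.4 + 10.2) = 6.45, so δu/u = 0.282.
Q is then a monomial in u, a, x:
δQ/Q = √((δu/u)² + (1·δa/a)² + (-2·δx/x)²) = √(0.0793 + 0.00697 + 0.0384) = 0.353
Q = 0.0657, so δQ = 0.353 × 0.0657 = 0.0232.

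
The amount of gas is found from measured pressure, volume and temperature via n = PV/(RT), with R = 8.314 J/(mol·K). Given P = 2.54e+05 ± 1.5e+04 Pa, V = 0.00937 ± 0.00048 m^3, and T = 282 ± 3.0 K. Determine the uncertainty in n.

0.0801 mol

n is a product of powers, so relative uncertainties combine in quadrature:
  (1·δP/P)² = (1×0.0591)² = 0.00349;  (1·δV/V)² = (1×0.0512)² = 0.00262;  (-1·δT/T)² = (-1×0.0106)² = 0.000113
δn/n = √(0.00622) = 0.0789
n = 1.02 mol, so δn = 0.0789 × 1.02 = 0.0801 mol.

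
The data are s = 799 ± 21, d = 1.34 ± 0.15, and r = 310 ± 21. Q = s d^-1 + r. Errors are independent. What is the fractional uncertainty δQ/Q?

0.0791

Let p = s·d^-1 = 596. δp/p = √((1·δs/s)² + (-1·δd/d)²) = √(0.000691 + 0.0125) = 0.115, so δp = 68.6.
Q = p + r: δQ = √(δp² + δr²) = √(4700 + 441) = 71.7
Q = 906, so δQ/Q = 71.7/906 = 0.0791.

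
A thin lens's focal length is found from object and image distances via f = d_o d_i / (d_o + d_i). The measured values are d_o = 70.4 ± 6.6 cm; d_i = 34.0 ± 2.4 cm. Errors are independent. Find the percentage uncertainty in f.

5.66%

∂f/∂d_o = (d_i/(d_o+d_i))² = 0.106;  ∂f/∂d_i = (d_o/(d_o+d_i))² = 0.455
δf = √((∂f/∂d_o · δd_o)² + (∂f/∂d_i · δd_i)²) = √(0.490 + 1.19) = 1.30 cm
f = 22.9 cm, so δf/f = 1.30/22.9 = 0.0566.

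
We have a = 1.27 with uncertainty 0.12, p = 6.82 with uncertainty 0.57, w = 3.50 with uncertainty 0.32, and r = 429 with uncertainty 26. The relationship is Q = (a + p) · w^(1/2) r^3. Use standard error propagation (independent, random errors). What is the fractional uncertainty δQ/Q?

Let u = a + p = 8.09. δu = √(δa² + δp²) = √(0.0144 + 0.325) = 0.582, so δu/u = 0.0720.
Q is then a monomial in u, w, r:
δQ/Q = √((δu/u)² + (½·δw/w)² + (3·δr/r)²) = √(0.00518 + 0.00209 + 0.0331) = 0.201

0.201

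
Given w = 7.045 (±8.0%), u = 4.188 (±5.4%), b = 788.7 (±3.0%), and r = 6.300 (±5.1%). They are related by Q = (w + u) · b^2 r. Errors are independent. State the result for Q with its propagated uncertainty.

(4.402 ± 0.420) × 10^7

Let h = w + u = 11.23. δh = √(δw² + δu²) = √(0.318 + 0.0511) = 0.607, so δh/h = 0.0541.
Q is then a monomial in h, b, r:
δQ/Q = √((δh/h)² + (2·δb/b)² + (1·δr/r)²) = √(0.00292 + 0.00360 + 0.00260) = 0.0955
Q = 4.402e+07, so δQ = 0.0955 × 4.402e+07 = 4.2e+06.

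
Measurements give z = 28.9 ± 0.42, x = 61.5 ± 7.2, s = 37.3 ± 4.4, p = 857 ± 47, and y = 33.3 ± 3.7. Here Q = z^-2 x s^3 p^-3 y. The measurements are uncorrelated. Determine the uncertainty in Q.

Since Q is a product/quotient, work with relative uncertainties:
  (-2·δz/z)² = (-2×0.0145)² = 0.000845;  (1·δx/x)² = (1×0.117)² = 0.0137;  (3·δs/s)² = (3×0.118)² = 0.125;  (-3·δp/p)² = (-3×0.0548)² = 0.0271;  (1·δy/y)² = (1×0.111)² = 0.0123
δQ/Q = √(0.179) = 0.423
Q = 0.000202, so δQ = 0.423 × 0.000202 = 8.56e-05.

8.56e-05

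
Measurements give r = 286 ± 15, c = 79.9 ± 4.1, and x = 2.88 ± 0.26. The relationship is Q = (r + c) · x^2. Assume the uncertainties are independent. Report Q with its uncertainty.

3030 ± 563

Let u = r + c = 366. δu = √(δr² + δc²) = √(225 + 16.8) = 15.6, so δu/u = 0.0425.
Q is then a monomial in u, x:
δQ/Q = √((δu/u)² + (2·δx/x)²) = √(0.00181 + 0.0326) = 0.185
Q = 3030, so δQ = 0.185 × 3030 = 563.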